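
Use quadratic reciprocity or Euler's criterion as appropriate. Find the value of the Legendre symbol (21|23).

Reciprocity: 21 ≡ 1 and 23 ≡ 3 (mod 4), so (21/23) = +(23/21).
Reduce top mod 21: now compute (2/21).
Pull out 2: since 21 ≡ 5 (mod 8), (2/21) = -1.
Reached (1/21) = 1. Collecting the sign flips along the way, the symbol is -1.

-1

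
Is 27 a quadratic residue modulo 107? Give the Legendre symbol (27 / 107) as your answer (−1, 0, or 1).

Reciprocity: 27 ≡ 3 and 107 ≡ 3 (mod 4), so (27/107) = −(107/27).
Reduce top mod 27: now compute (26/27).
Pull out 2: since 27 ≡ 3 (mod 8), (2/27) = -1.
Reciprocity: 13 ≡ 1 and 27 ≡ 3 (mod 4), so (13/27) = +(27/13).
Reduce top mod 13: now compute (1/13).
Reached (1/13) = 1. Collecting the sign flips along the way, the symbol is +1.

1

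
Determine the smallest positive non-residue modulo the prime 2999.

(2/2999) = +1, so 2 is a residue.
(3/2999) = +1, so 3 is a residue.
(4/2999) = +1, so 4 is a residue.
(5/2999) = +1, so 5 is a residue.
(6/2999) = +1, so 6 is a residue.
(7/2999) = +1, so 7 is a residue.
(8/2999) = +1, so 8 is a residue.
(9/2999) = +1, so 9 is a residue.
(10/2999) = +1, so 10 is a residue.
(11/2999) = +1, so 11 is a residue.
(12/2999) = +1, so 12 is a residue.
(13/2999) = +1, so 13 is a residue.
(14/2999) = +1, so 14 is a residue.
(15/2999) = +1, so 15 is a residue.
(16/2999) = +1, so 16 is a residue.
(17/2999) = −1, so 17 is the smallest positive non-residue mod 2999.

17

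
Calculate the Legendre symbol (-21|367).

1

Euler's criterion: (-21/367) ≡ 346^183 (mod 367).
346^2 ≡ 74 (mod 367)
346^4 ≡ 338 (mod 367)
346^8 ≡ 107 (mod 367)
346^16 ≡ 72 (mod 367)
346^32 ≡ 46 (mod 367)
346^64 ≡ 281 (mod 367)
346^128 ≡ 56 (mod 367)
346^183 = 346^(128+32+16+4+2+1) ≡ 1 (mod 367).
Result is 1, so (-21/367) = 1.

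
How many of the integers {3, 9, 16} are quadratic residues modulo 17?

2

(3/17) = -1 → non-residue.
(9/17) = +1 → QR.
(16/17) = +1 → QR.
Total quadratic residues among the 3: 2.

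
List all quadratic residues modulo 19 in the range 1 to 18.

Square k = 1,…,9 (k and 19−k give the same square):
1²=1, 2²=4, 3²=9, 4²=16, 5²≡6, 6²≡17, 7²≡11, 8²≡7, 9²≡5 (mod 19).
So the quadratic residues mod 19 are {1, 4, 5, 6, 7, 9, 11, 16, 17}.

1, 4, 5, 6, 7, 9, 11, 16, 17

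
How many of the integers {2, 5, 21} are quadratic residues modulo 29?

(2/29) = -1 → non-residue.
(5/29) = +1 → QR.
(21/29) = -1 → non-residue.
Total quadratic residues among the 3: 1.

1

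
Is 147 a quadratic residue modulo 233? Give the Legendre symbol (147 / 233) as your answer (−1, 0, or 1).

-1

Euler's criterion: (147/233) ≡ 147^116 (mod 233).
147^2 ≡ 173 (mod 233)
147^4 ≡ 105 (mod 233)
147^8 ≡ 74 (mod 233)
147^16 ≡ 117 (mod 233)
147^32 ≡ 175 (mod 233)
147^64 ≡ 102 (mod 233)
147^116 = 147^(64+32+16+4) ≡ 232 (mod 233).
Result is 232 ≡ −1, so (147/233) = −1.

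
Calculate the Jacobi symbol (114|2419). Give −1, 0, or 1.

Pull out 2: since 2419 ≡ 3 (mod 8), (2/2419) = -1.
Reciprocity: 57 ≡ 1 and 2419 ≡ 3 (mod 4), so (57/2419) = +(2419/57).
Reduce top mod 57: now compute (25/57).
Reciprocity: 25 ≡ 1 and 57 ≡ 1 (mod 4), so (25/57) = +(57/25).
Reduce top mod 25: now compute (7/25).
Reciprocity: 7 ≡ 3 and 25 ≡ 1 (mod 4), so (7/25) = +(25/7).
Reduce top mod 7: now compute (4/7).
Pull out 2^2: since 7 ≡ 7 (mod 8), (2/7) = +1, so (2/7)^2 = +1.
Reached (1/7) = 1. Collecting the sign flips along the way, the symbol is -1.

-1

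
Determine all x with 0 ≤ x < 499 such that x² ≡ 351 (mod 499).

62, 437

Since 499 ≡ 3 (mod 4), a square root of 351 is 351^((499+1)/4) = 351^125 mod 499.
Repeated squaring: 351^2≡447, 351^4≡209, 351^8≡268, 351^16≡467, 351^32≡26, 351^64≡177 (mod 499).
351^125 = 351^(64+32+16+8+4+1) ≡ 437 (mod 499).
Check: 437² = 190969 ≡ 351 (mod 499). The two roots are 62 and 437.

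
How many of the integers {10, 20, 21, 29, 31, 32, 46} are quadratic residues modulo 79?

6

(10/79) = +1 → QR.
(20/79) = +1 → QR.
(21/79) = +1 → QR.
(29/79) = -1 → non-residue.
(31/79) = +1 → QR.
(32/79) = +1 → QR.
(46/79) = +1 → QR.
Total quadratic residues among the 7: 6.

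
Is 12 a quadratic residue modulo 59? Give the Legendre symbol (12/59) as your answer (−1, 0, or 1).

Euler's criterion: (12/59) ≡ 12^29 (mod 59).
12^2 ≡ 26 (mod 59)
12^4 ≡ 27 (mod 59)
12^8 ≡ 21 (mod 59)
12^16 ≡ 28 (mod 59)
12^29 = 12^(16+8+4+1) ≡ 1 (mod 59).
Result is 1, so (12/59) = 1.

1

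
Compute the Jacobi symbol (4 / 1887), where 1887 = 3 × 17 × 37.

Pull out 2^2: since 1887 ≡ 7 (mod 8), (2/1887) = +1, so (2/1887)^2 = +1.
Reached (1/1887) = 1. Collecting the sign flips along the way, the symbol is +1.

1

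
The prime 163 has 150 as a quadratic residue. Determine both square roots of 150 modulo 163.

65, 98

Since 163 ≡ 3 (mod 4), a square root of 150 is 150^((163+1)/4) = 150^41 mod 163.
Repeated squaring: 150^2≡6, 150^4≡36, 150^8≡155, 150^16≡64, 150^32≡21 (mod 163).
150^41 = 150^(32+8+1) ≡ 65 (mod 163).
Check: 65² = 4225 ≡ 150 (mod 163). The two roots are 65 and 98.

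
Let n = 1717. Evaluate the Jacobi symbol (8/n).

-1

Pull out 2^3: since 1717 ≡ 5 (mod 8), (2/1717) = -1, so (2/1717)^3 = -1.
Reached (1/1717) = 1. Collecting the sign flips along the way, the symbol is -1.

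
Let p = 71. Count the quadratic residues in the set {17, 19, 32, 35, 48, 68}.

3

(17/71) = -1 → non-residue.
(19/71) = +1 → QR.
(32/71) = +1 → QR.
(35/71) = -1 → non-residue.
(48/71) = +1 → QR.
(68/71) = -1 → non-residue.
Total quadratic residues among the 6: 3.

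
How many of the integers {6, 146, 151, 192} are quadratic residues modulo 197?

(6/197) = +1 → QR.
(146/197) = +1 → QR.
(151/197) = -1 → non-residue.
(192/197) = -1 → non-residue.
Total quadratic residues among the 4: 2.

2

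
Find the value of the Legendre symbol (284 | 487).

1

Pull out 2^2: since 487 ≡ 7 (mod 8), (2/487) = +1, so (2/487)^2 = +1.
Reciprocity: 71 ≡ 3 and 487 ≡ 3 (mod 4), so (71/487) = −(487/71).
Reduce top mod 71: now compute (61/71).
Reciprocity: 61 ≡ 1 and 71 ≡ 3 (mod 4), so (61/71) = +(71/61).
Reduce top mod 61: now compute (10/61).
Pull out 2: since 61 ≡ 5 (mod 8), (2/61) = -1.
Reciprocity: 5 ≡ 1 and 61 ≡ 1 (mod 4), so (5/61) = +(61/5).
Reduce top mod 5: now compute (1/5).
Reached (1/5) = 1. Collecting the sign flips along the way, the symbol is +1.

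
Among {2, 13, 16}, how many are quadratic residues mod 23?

(2/23) = +1 → QR.
(13/23) = +1 → QR.
(16/23) = +1 → QR.
Total quadratic residues among the 3: 3.

3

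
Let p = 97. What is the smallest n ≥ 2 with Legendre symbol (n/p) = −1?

5

(2/97) = +1, so 2 is a residue.
(3/97) = +1, so 3 is a residue.
(4/97) = +1, so 4 is a residue.
(5/97) = −1, so 5 is the smallest positive non-residue mod 97.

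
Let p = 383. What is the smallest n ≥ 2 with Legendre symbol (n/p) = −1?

(2/383) = +1, so 2 is a residue.
(3/383) = +1, so 3 is a residue.
(4/383) = +1, so 4 is a residue.
(5/383) = −1, so 5 is the smallest positive non-residue mod 383.

5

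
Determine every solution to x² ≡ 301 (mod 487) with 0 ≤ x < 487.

203, 284

Since 487 ≡ 3 (mod 4), a square root of 301 is 301^((487+1)/4) = 301^122 mod 487.
Repeated squaring: 301^2≡19, 301^4≡361, 301^8≡292, 301^16≡39, 301^32≡60, 301^64≡191 (mod 487).
301^122 = 301^(64+32+16+8+2) ≡ 284 (mod 487).
Check: 284² = 80656 ≡ 301 (mod 487). The two roots are 203 and 284.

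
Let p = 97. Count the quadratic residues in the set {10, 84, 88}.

1

(10/97) = -1 → non-residue.
(84/97) = -1 → non-residue.
(88/97) = +1 → QR.
Total quadratic residues among the 3: 1.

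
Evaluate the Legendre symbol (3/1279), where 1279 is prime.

Reciprocity: 3 ≡ 3 and 1279 ≡ 3 (mod 4), so (3/1279) = −(1279/3).
Reduce top mod 3: now compute (1/3).
Reached (1/3) = 1. Collecting the sign flips along the way, the symbol is -1.

-1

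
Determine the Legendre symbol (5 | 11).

Reciprocity: 5 ≡ 1 and 11 ≡ 3 (mod 4), so (5/11) = +(11/5).
Reduce top mod 5: now compute (1/5).
Reached (1/5) = 1. Collecting the sign flips along the way, the symbol is +1.

1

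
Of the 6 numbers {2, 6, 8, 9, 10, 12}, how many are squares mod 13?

3

(2/13) = -1 → non-residue.
(6/13) = -1 → non-residue.
(8/13) = -1 → non-residue.
(9/13) = +1 → QR.
(10/13) = +1 → QR.
(12/13) = +1 → QR.
Total quadratic residues among the 6: 3.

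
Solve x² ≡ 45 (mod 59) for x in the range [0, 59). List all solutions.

Since 59 ≡ 3 (mod 4), a square root of 45 is 45^((59+1)/4) = 45^15 mod 59.
Repeated squaring: 45^2≡19, 45^4≡7, 45^8≡49 (mod 59).
45^15 = 45^(8+4+2+1) ≡ 35 (mod 59).
Check: 35² = 1225 ≡ 45 (mod 59). The two roots are 24 and 35.

24, 35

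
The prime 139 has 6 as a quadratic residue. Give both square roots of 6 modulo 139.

59, 80

Since 139 ≡ 3 (mod 4), a square root of 6 is 6^((139+1)/4) = 6^35 mod 139.
Repeated squaring: 6^2≡36, 6^4≡45, 6^8≡79, 6^16≡125, 6^32≡57 (mod 139).
6^35 = 6^(32+2+1) ≡ 80 (mod 139).
Check: 80² = 6400 ≡ 6 (mod 139). The two roots are 59 and 80.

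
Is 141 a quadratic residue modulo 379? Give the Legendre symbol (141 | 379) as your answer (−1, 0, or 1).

Euler's criterion: (141/379) ≡ 141^189 (mod 379).
141^2 ≡ 173 (mod 379)
141^4 ≡ 367 (mod 379)
141^8 ≡ 144 (mod 379)
141^16 ≡ 270 (mod 379)
141^32 ≡ 132 (mod 379)
141^64 ≡ 369 (mod 379)
141^128 ≡ 100 (mod 379)
141^189 = 141^(128+32+16+8+4+1) ≡ 1 (mod 379).
Result is 1, so (141/379) = 1.

1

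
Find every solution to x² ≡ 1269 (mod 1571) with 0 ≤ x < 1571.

684, 887

Since 1571 ≡ 3 (mod 4), a square root of 1269 is 1269^((1571+1)/4) = 1269^393 mod 1571.
Repeated squaring: 1269^2≡86, 1269^4≡1112, 1269^8≡167, 1269^16≡1182, 1269^32≡505, 1269^64≡523, 1269^128≡175, 1269^256≡776 (mod 1571).
1269^393 = 1269^(256+128+8+1) ≡ 684 (mod 1571).
Check: 684² = 467856 ≡ 1269 (mod 1571). The two roots are 684 and 887.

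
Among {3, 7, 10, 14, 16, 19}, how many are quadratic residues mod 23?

2

(3/23) = +1 → QR.
(7/23) = -1 → non-residue.
(10/23) = -1 → non-residue.
(14/23) = -1 → non-residue.
(16/23) = +1 → QR.
(19/23) = -1 → non-residue.
Total quadratic residues among the 6: 2.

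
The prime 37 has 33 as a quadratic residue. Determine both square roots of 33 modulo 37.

12, 25

37 ≡ 1 (mod 4), so we find a root by search.
Trying successive values, 12² = 144 ≡ 33 (mod 37). The other root is 37 − 12 = 25.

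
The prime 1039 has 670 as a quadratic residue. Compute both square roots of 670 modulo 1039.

Since 1039 ≡ 3 (mod 4), a square root of 670 is 670^((1039+1)/4) = 670^260 mod 1039.
Repeated squaring: 670^2≡52, 670^4≡626, 670^8≡173, 670^16≡837, 670^32≡283, 670^64≡86, 670^128≡123, 670^256≡583 (mod 1039).
670^260 = 670^(256+4) ≡ 269 (mod 1039).
Check: 269² = 72361 ≡ 670 (mod 1039). The two roots are 269 and 770.

269, 770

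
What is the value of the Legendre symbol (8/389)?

-1

Euler's criterion: (8/389) ≡ 8^194 (mod 389).
8^2 ≡ 64 (mod 389)
8^4 ≡ 206 (mod 389)
8^8 ≡ 35 (mod 389)
8^16 ≡ 58 (mod 389)
8^32 ≡ 252 (mod 389)
8^64 ≡ 97 (mod 389)
8^128 ≡ 73 (mod 389)
8^194 = 8^(128+64+2) ≡ 388 (mod 389).
Result is 388 ≡ −1, so (8/389) = −1.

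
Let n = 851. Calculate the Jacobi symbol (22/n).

1

Pull out 2: since 851 ≡ 3 (mod 8), (2/851) = -1.
Reciprocity: 11 ≡ 3 and 851 ≡ 3 (mod 4), so (11/851) = −(851/11).
Reduce top mod 11: now compute (4/11).
Pull out 2^2: since 11 ≡ 3 (mod 8), (2/11) = -1, so (2/11)^2 = +1.
Reached (1/11) = 1. Collecting the sign flips along the way, the symbol is +1.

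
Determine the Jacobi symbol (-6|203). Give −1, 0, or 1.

1

First reduce: -6 ≡ 197 (mod 203).
Reciprocity: 197 ≡ 1 and 203 ≡ 3 (mod 4), so (197/203) = +(203/197).
Reduce top mod 197: now compute (6/197).
Pull out 2: since 197 ≡ 5 (mod 8), (2/197) = -1.
Reciprocity: 3 ≡ 3 and 197 ≡ 1 (mod 4), so (3/197) = +(197/3).
Reduce top mod 3: now compute (2/3).
Pull out 2: since 3 ≡ 3 (mod 8), (2/3) = -1.
Reached (1/3) = 1. Collecting the sign flips along the way, the symbol is +1.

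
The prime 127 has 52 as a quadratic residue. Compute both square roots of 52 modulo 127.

Since 127 ≡ 3 (mod 4), a square root of 52 is 52^((127+1)/4) = 52^32 mod 127.
Repeated squaring: 52^2≡37, 52^4≡99, 52^8≡22, 52^16≡103, 52^32≡68 (mod 127).
52^32 = 52^(32) ≡ 68 (mod 127).
Check: 68² = 4624 ≡ 52 (mod 127). The two roots are 59 and 68.

59, 68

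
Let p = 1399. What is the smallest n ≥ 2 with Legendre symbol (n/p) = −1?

(2/1399) = +1, so 2 is a residue.
(3/1399) = −1, so 3 is the smallest positive non-residue mod 1399.

3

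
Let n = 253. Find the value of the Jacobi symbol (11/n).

0

Reciprocity: 11 ≡ 3 and 253 ≡ 1 (mod 4), so (11/253) = +(253/11).
Reduce top mod 11: now compute (0/11).
Top reduces to 0: gcd > 1, so the symbol is 0.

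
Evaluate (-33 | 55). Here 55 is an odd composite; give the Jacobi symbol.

0

First reduce: -33 ≡ 22 (mod 55).
Pull out 2: since 55 ≡ 7 (mod 8), (2/55) = +1.
Reciprocity: 11 ≡ 3 and 55 ≡ 3 (mod 4), so (11/55) = −(55/11).
Reduce top mod 11: now compute (0/11).
Top reduces to 0: gcd > 1, so the symbol is 0.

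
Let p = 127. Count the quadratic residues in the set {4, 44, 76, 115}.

4

(4/127) = +1 → QR.
(44/127) = +1 → QR.
(76/127) = +1 → QR.
(115/127) = +1 → QR.
Total quadratic residues among the 4: 4.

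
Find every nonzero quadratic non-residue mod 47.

5, 10, 11, 13, 15, 19, 20, 22, 23, 26, 29, 30, 31, 33, 35, 38, 39, 40, 41, 43, 44, 45, 46

Square k = 1,…,23 (k and 47−k give the same square):
1²=1, 2²=4, 3²=9, 4²=16, 5²=25, 6²=36, 7²≡2, 8²≡17, 9²≡34, 10²≡6, 11²≡27, 12²≡3, 13²≡28, 14²≡8, 15²≡37, 16²≡21, 17²≡7, 18²≡42, 19²≡32, 20²≡24, 21²≡18, 22²≡14, 23²≡12 (mod 47).
The residues are {1, 2, 3, 4, 6, 7, 8, 9, 12, 14, 16, 17, 18, 21, 24, 25, 27, 28, 32, 34, 36, 37, 42}; the non-residues are the remaining 23 nonzero classes.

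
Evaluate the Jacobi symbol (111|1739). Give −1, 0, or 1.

Reciprocity: 111 ≡ 3 and 1739 ≡ 3 (mod 4), so (111/1739) = −(1739/111).
Reduce top mod 111: now compute (74/111).
Pull out 2: since 111 ≡ 7 (mod 8), (2/111) = +1.
Reciprocity: 37 ≡ 1 and 111 ≡ 3 (mod 4), so (37/111) = +(111/37).
Reduce top mod 37: now compute (0/37).
Top reduces to 0: gcd > 1, so the symbol is 0.

0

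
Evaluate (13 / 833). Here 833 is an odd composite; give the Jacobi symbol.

1

Reciprocity: 13 ≡ 1 and 833 ≡ 1 (mod 4), so (13/833) = +(833/13).
Reduce top mod 13: now compute (1/13).
Reached (1/13) = 1. Collecting the sign flips along the way, the symbol is +1.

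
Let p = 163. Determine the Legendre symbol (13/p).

Reciprocity: 13 ≡ 1 and 163 ≡ 3 (mod 4), so (13/163) = +(163/13).
Reduce top mod 13: now compute (7/13).
Reciprocity: 7 ≡ 3 and 13 ≡ 1 (mod 4), so (7/13) = +(13/7).
Reduce top mod 7: now compute (6/7).
Pull out 2: since 7 ≡ 7 (mod 8), (2/7) = +1.
Reciprocity: 3 ≡ 3 and 7 ≡ 3 (mod 4), so (3/7) = −(7/3).
Reduce top mod 3: now compute (1/3).
Reached (1/3) = 1. Collecting the sign flips along the way, the symbol is -1.

-1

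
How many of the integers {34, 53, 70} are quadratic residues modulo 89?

(34/89) = +1 → QR.
(53/89) = +1 → QR.
(70/89) = -1 → non-residue.
Total quadratic residues among the 3: 2.

2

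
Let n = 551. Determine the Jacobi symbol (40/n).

1

Pull out 2^3: since 551 ≡ 7 (mod 8), (2/551) = +1, so (2/551)^3 = +1.
Reciprocity: 5 ≡ 1 and 551 ≡ 3 (mod 4), so (5/551) = +(551/5).
Reduce top mod 5: now compute (1/5).
Reached (1/5) = 1. Collecting the sign flips along the way, the symbol is +1.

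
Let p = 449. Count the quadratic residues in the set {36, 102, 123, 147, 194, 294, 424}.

4

(36/449) = +1 → QR.
(102/449) = +1 → QR.
(123/449) = -1 → non-residue.
(147/449) = -1 → non-residue.
(194/449) = +1 → QR.
(294/449) = -1 → non-residue.
(424/449) = +1 → QR.
Total quadratic residues among the 7: 4.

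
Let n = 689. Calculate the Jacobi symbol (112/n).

Pull out 2^4: since 689 ≡ 1 (mod 8), (2/689) = +1, so (2/689)^4 = +1.
Reciprocity: 7 ≡ 3 and 689 ≡ 1 (mod 4), so (7/689) = +(689/7).
Reduce top mod 7: now compute (3/7).
Reciprocity: 3 ≡ 3 and 7 ≡ 3 (mod 4), so (3/7) = −(7/3).
Reduce top mod 3: now compute (1/3).
Reached (1/3) = 1. Collecting the sign flips along the way, the symbol is -1.

-1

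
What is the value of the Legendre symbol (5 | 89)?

Reciprocity: 5 ≡ 1 and 89 ≡ 1 (mod 4), so (5/89) = +(89/5).
Reduce top mod 5: now compute (4/5).
Pull out 2^2: since 5 ≡ 5 (mod 8), (2/5) = -1, so (2/5)^2 = +1.
Reached (1/5) = 1. Collecting the sign flips along the way, the symbol is +1.

1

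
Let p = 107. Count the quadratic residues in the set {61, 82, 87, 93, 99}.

(61/107) = +1 → QR.
(82/107) = -1 → non-residue.
(87/107) = +1 → QR.
(93/107) = -1 → non-residue.
(99/107) = +1 → QR.
Total quadratic residues among the 5: 3.

3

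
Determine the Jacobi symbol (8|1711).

1

Pull out 2^3: since 1711 ≡ 7 (mod 8), (2/1711) = +1, so (2/1711)^3 = +1.
Reached (1/1711) = 1. Collecting the sign flips along the way, the symbol is +1.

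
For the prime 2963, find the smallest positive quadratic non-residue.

(2/2963) = −1, so 2 is the smallest positive non-residue mod 2963.

2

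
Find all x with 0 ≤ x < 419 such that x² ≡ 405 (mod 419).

Since 419 ≡ 3 (mod 4), a square root of 405 is 405^((419+1)/4) = 405^105 mod 419.
Repeated squaring: 405^2≡196, 405^4≡287, 405^8≡245, 405^16≡108, 405^32≡351, 405^64≡15 (mod 419).
405^105 = 405^(64+32+8+1) ≡ 369 (mod 419).
Check: 369² = 136161 ≡ 405 (mod 419). The two roots are 50 and 369.

50, 369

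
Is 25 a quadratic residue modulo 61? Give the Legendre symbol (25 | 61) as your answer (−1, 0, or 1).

1

Euler's criterion: (25/61) ≡ 25^30 (mod 61).
25^2 ≡ 15 (mod 61)
25^4 ≡ 42 (mod 61)
25^8 ≡ 56 (mod 61)
25^16 ≡ 25 (mod 61)
25^30 = 25^(16+8+4+2) ≡ 1 (mod 61).
Result is 1, so (25/61) = 1.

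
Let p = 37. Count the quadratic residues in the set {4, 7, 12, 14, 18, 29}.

3

(4/37) = +1 → QR.
(7/37) = +1 → QR.
(12/37) = +1 → QR.
(14/37) = -1 → non-residue.
(18/37) = -1 → non-residue.
(29/37) = -1 → non-residue.
Total quadratic residues among the 6: 3.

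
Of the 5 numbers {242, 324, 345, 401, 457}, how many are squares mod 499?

4

(242/499) = -1 → non-residue.
(324/499) = +1 → QR.
(345/499) = +1 → QR.
(401/499) = +1 → QR.
(457/499) = +1 → QR.
Total quadratic residues among the 5: 4.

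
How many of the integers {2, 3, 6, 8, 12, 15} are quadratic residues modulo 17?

3

(2/17) = +1 → QR.
(3/17) = -1 → non-residue.
(6/17) = -1 → non-residue.
(8/17) = +1 → QR.
(12/17) = -1 → non-residue.
(15/17) = +1 → QR.
Total quadratic residues among the 6: 3.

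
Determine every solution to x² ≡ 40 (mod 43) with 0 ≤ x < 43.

Since 43 ≡ 3 (mod 4), a square root of 40 is 40^((43+1)/4) = 40^11 mod 43.
Repeated squaring: 40^2≡9, 40^4≡38, 40^8≡25 (mod 43).
40^11 = 40^(8+2+1) ≡ 13 (mod 43).
Check: 13² = 169 ≡ 40 (mod 43). The two roots are 13 and 30.

13, 30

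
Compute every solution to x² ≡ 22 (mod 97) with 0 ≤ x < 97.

33, 64

97 ≡ 1 (mod 4), so we find a root by search.
Trying successive values, 33² = 1089 ≡ 22 (mod 97). The other root is 97 − 33 = 64.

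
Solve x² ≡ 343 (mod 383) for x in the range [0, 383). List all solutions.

145, 238

Since 383 ≡ 3 (mod 4), a square root of 343 is 343^((383+1)/4) = 343^96 mod 383.
Repeated squaring: 343^2≡68, 343^4≡28, 343^8≡18, 343^16≡324, 343^32≡34, 343^64≡7 (mod 383).
343^96 = 343^(64+32) ≡ 238 (mod 383).
Check: 238² = 56644 ≡ 343 (mod 383). The two roots are 145 and 238.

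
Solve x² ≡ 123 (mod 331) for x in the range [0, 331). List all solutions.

139, 192

Since 331 ≡ 3 (mod 4), a square root of 123 is 123^((331+1)/4) = 123^83 mod 331.
Repeated squaring: 123^2≡234, 123^4≡141, 123^8≡21, 123^16≡110, 123^32≡184, 123^64≡94 (mod 331).
123^83 = 123^(64+16+2+1) ≡ 139 (mod 331).
Check: 139² = 19321 ≡ 123 (mod 331). The two roots are 139 and 192.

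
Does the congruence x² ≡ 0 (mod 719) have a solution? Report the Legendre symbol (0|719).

Top reduces to 0: gcd > 1, so the symbol is 0.

0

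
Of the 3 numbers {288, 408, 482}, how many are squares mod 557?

(288/557) = -1 → non-residue.
(408/557) = +1 → QR.
(482/557) = -1 → non-residue.
Total quadratic residues among the 3: 1.

1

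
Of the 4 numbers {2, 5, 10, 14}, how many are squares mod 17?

1

(2/17) = +1 → QR.
(5/17) = -1 → non-residue.
(10/17) = -1 → non-residue.
(14/17) = -1 → non-residue.
Total quadratic residues among the 4: 1.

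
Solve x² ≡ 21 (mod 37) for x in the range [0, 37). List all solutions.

37 ≡ 1 (mod 4), so we find a root by search.
Trying successive values, 13² = 169 ≡ 21 (mod 37). The other root is 37 − 13 = 24.

13, 24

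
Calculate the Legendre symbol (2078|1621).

-1

First reduce: 2078 ≡ 457 (mod 1621).
Reciprocity: 457 ≡ 1 and 1621 ≡ 1 (mod 4), so (457/1621) = +(1621/457).
Reduce top mod 457: now compute (250/457).
Pull out 2: since 457 ≡ 1 (mod 8), (2/457) = +1.
Reciprocity: 125 ≡ 1 and 457 ≡ 1 (mod 4), so (125/457) = +(457/125).
Reduce top mod 125: now compute (82/125).
Pull out 2: since 125 ≡ 5 (mod 8), (2/125) = -1.
Reciprocity: 41 ≡ 1 and 125 ≡ 1 (mod 4), so (41/125) = +(125/41).
Reduce top mod 41: now compute (2/41).
Pull out 2: since 41 ≡ 1 (mod 8), (2/41) = +1.
Reached (1/41) = 1. Collecting the sign flips along the way, the symbol is -1.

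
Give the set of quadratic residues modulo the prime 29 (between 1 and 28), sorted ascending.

1,4,5,6,7,9,13,16,20,22,23,24,25,28

Square k = 1,…,14 (k and 29−k give the same square):
1²=1, 2²=4, 3²=9, 4²=16, 5²=25, 6²≡7, 7²≡20, 8²≡6, 9²≡23, 10²≡13, 11²≡5, 12²≡28, 13²≡24, 14²≡22 (mod 29).
So the quadratic residues mod 29 are {1, 4, 5, 6, 7, 9, 13, 16, 20, 22, 23, 24, 25, 28}.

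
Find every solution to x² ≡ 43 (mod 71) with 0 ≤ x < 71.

16, 55

Since 71 ≡ 3 (mod 4), a square root of 43 is 43^((71+1)/4) = 43^18 mod 71.
Repeated squaring: 43^2≡3, 43^4≡9, 43^8≡10, 43^16≡29 (mod 71).
43^18 = 43^(16+2) ≡ 16 (mod 71).
Check: 16² = 256 ≡ 43 (mod 71). The two roots are 16 and 55.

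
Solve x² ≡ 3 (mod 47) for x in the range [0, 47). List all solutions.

Since 47 ≡ 3 (mod 4), a square root of 3 is 3^((47+1)/4) = 3^12 mod 47.
Repeated squaring: 3^2≡9, 3^4≡34, 3^8≡28 (mod 47).
3^12 = 3^(8+4) ≡ 12 (mod 47).
Check: 12² = 144 ≡ 3 (mod 47). The two roots are 12 and 35.

12, 35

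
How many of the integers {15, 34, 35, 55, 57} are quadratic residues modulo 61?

3

(15/61) = +1 → QR.
(34/61) = +1 → QR.
(35/61) = -1 → non-residue.
(55/61) = -1 → non-residue.
(57/61) = +1 → QR.
Total quadratic residues among the 5: 3.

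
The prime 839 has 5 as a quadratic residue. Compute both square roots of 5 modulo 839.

156, 683

Since 839 ≡ 3 (mod 4), a square root of 5 is 5^((839+1)/4) = 5^210 mod 839.
Repeated squaring: 5^2≡25, 5^4≡625, 5^8≡490, 5^16≡146, 5^32≡341, 5^64≡499, 5^128≡657 (mod 839).
5^210 = 5^(128+64+16+2) ≡ 683 (mod 839).
Check: 683² = 466489 ≡ 5 (mod 839). The two roots are 156 and 683.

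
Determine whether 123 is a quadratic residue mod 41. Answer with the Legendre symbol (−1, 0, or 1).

0

First reduce: 123 ≡ 0 (mod 41).
Top reduces to 0: gcd > 1, so the symbol is 0.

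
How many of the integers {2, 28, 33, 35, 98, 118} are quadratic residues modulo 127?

3

(2/127) = +1 → QR.
(28/127) = -1 → non-residue.
(33/127) = -1 → non-residue.
(35/127) = +1 → QR.
(98/127) = +1 → QR.
(118/127) = -1 → non-residue.
Total quadratic residues among the 6: 3.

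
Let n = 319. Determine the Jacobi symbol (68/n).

Pull out 2^2: since 319 ≡ 7 (mod 8), (2/319) = +1, so (2/319)^2 = +1.
Reciprocity: 17 ≡ 1 and 319 ≡ 3 (mod 4), so (17/319) = +(319/17).
Reduce top mod 17: now compute (13/17).
Reciprocity: 13 ≡ 1 and 17 ≡ 1 (mod 4), so (13/17) = +(17/13).
Reduce top mod 13: now compute (4/13).
Pull out 2^2: since 13 ≡ 5 (mod 8), (2/13) = -1, so (2/13)^2 = +1.
Reached (1/13) = 1. Collecting the sign flips along the way, the symbol is +1.

1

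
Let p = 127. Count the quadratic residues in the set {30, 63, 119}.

(30/127) = +1 → QR.
(63/127) = -1 → non-residue.
(119/127) = -1 → non-residue.
Total quadratic residues among the 3: 1.

1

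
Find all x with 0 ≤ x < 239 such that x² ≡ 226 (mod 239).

86, 153

Since 239 ≡ 3 (mod 4), a square root of 226 is 226^((239+1)/4) = 226^60 mod 239.
Repeated squaring: 226^2≡169, 226^4≡120, 226^8≡60, 226^16≡15, 226^32≡225 (mod 239).
226^60 = 226^(32+16+8+4) ≡ 153 (mod 239).
Check: 153² = 23409 ≡ 226 (mod 239). The two roots are 86 and 153.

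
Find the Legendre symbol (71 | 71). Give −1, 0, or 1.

First reduce: 71 ≡ 0 (mod 71).
Top reduces to 0: gcd > 1, so the symbol is 0.

0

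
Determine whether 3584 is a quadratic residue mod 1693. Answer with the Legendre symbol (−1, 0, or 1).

1

First reduce: 3584 ≡ 198 (mod 1693).
Pull out 2: since 1693 ≡ 5 (mod 8), (2/1693) = -1.
Reciprocity: 99 ≡ 3 and 1693 ≡ 1 (mod 4), so (99/1693) = +(1693/99).
Reduce top mod 99: now compute (10/99).
Pull out 2: since 99 ≡ 3 (mod 8), (2/99) = -1.
Reciprocity: 5 ≡ 1 and 99 ≡ 3 (mod 4), so (5/99) = +(99/5).
Reduce top mod 5: now compute (4/5).
Pull out 2^2: since 5 ≡ 5 (mod 8), (2/5) = -1, so (2/5)^2 = +1.
Reached (1/5) = 1. Collecting the sign flips along the way, the symbol is +1.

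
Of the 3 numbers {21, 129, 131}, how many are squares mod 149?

(21/149) = -1 → non-residue.
(129/149) = +1 → QR.
(131/149) = -1 → non-residue.
Total quadratic residues among the 3: 1.

1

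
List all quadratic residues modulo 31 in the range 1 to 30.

Square k = 1,…,15 (k and 31−k give the same square):
1²=1, 2²=4, 3²=9, 4²=16, 5²=25, 6²≡5, 7²≡18, 8²≡2, 9²≡19, 10²≡7, 11²≡28, 12²≡20, 13²≡14, 14²≡10, 15²≡8 (mod 31).
So the quadratic residues mod 31 are {1, 2, 4, 5, 7, 8, 9, 10, 14, 16, 18, 19, 20, 25, 28}.

1,2,4,5,7,8,9,10,14,16,18,19,20,25,28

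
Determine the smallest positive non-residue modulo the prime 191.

7

(2/191) = +1, so 2 is a residue.
(3/191) = +1, so 3 is a residue.
(4/191) = +1, so 4 is a residue.
(5/191) = +1, so 5 is a residue.
(6/191) = +1, so 6 is a residue.
(7/191) = −1, so 7 is the smallest positive non-residue mod 191.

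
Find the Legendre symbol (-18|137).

First reduce: -18 ≡ 119 (mod 137).
Reciprocity: 119 ≡ 3 and 137 ≡ 1 (mod 4), so (119/137) = +(137/119).
Reduce top mod 119: now compute (18/119).
Pull out 2: since 119 ≡ 7 (mod 8), (2/119) = +1.
Reciprocity: 9 ≡ 1 and 119 ≡ 3 (mod 4), so (9/119) = +(119/9).
Reduce top mod 9: now compute (2/9).
Pull out 2: since 9 ≡ 1 (mod 8), (2/9) = +1.
Reached (1/9) = 1. Collecting the sign flips along the way, the symbol is +1.

1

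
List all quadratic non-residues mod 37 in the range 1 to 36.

Square k = 1,…,18 (k and 37−k give the same square):
1²=1, 2²=4, 3²=9, 4²=16, 5²=25, 6²=36, 7²≡12, 8²≡27, 9²≡7, 10²≡26, 11²≡10, 12²≡33, 13²≡21, 14²≡11, 15²≡3, 16²≡34, 17²≡30, 18²≡28 (mod 37).
The residues are {1, 3, 4, 7, 9, 10, 11, 12, 16, 21, 25, 26, 27, 28, 30, 33, 34, 36}; the non-residues are the remaining 18 nonzero classes.

2,5,6,8,13,14,15,17,18,19,20,22,23,24,29,31,32,35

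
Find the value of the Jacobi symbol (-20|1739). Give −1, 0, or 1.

-1

First reduce: -20 ≡ 1719 (mod 1739).
Reciprocity: 1719 ≡ 3 and 1739 ≡ 3 (mod 4), so (1719/1739) = −(1739/1719).
Reduce top mod 1719: now compute (20/1719).
Pull out 2^2: since 1719 ≡ 7 (mod 8), (2/1719) = +1, so (2/1719)^2 = +1.
Reciprocity: 5 ≡ 1 and 1719 ≡ 3 (mod 4), so (5/1719) = +(1719/5).
Reduce top mod 5: now compute (4/5).
Pull out 2^2: since 5 ≡ 5 (mod 8), (2/5) = -1, so (2/5)^2 = +1.
Reached (1/5) = 1. Collecting the sign flips along the way, the symbol is -1.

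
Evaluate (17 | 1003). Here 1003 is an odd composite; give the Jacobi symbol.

0

Reciprocity: 17 ≡ 1 and 1003 ≡ 3 (mod 4), so (17/1003) = +(1003/17).
Reduce top mod 17: now compute (0/17).
Top reduces to 0: gcd > 1, so the symbol is 0.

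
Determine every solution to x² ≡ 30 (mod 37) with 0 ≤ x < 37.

17, 20

37 ≡ 1 (mod 4), so we find a root by search.
Trying successive values, 17² = 289 ≡ 30 (mod 37). The other root is 37 − 17 = 20.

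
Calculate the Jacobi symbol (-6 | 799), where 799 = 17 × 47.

1

First reduce: -6 ≡ 793 (mod 799).
Reciprocity: 793 ≡ 1 and 799 ≡ 3 (mod 4), so (793/799) = +(799/793).
Reduce top mod 793: now compute (6/793).
Pull out 2: since 793 ≡ 1 (mod 8), (2/793) = +1.
Reciprocity: 3 ≡ 3 and 793 ≡ 1 (mod 4), so (3/793) = +(793/3).
Reduce top mod 3: now compute (1/3).
Reached (1/3) = 1. Collecting the sign flips along the way, the symbol is +1.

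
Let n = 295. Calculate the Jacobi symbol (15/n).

0

Reciprocity: 15 ≡ 3 and 295 ≡ 3 (mod 4), so (15/295) = −(295/15).
Reduce top mod 15: now compute (10/15).
Pull out 2: since 15 ≡ 7 (mod 8), (2/15) = +1.
Reciprocity: 5 ≡ 1 and 15 ≡ 3 (mod 4), so (5/15) = +(15/5).
Reduce top mod 5: now compute (0/5).
Top reduces to 0: gcd > 1, so the symbol is 0.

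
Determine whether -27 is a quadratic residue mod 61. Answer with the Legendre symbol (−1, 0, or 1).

1

Euler's criterion: (-27/61) ≡ 34^30 (mod 61).
34^2 ≡ 58 (mod 61)
34^4 ≡ 9 (mod 61)
34^8 ≡ 20 (mod 61)
34^16 ≡ 34 (mod 61)
34^30 = 34^(16+8+4+2) ≡ 1 (mod 61).
Result is 1, so (-27/61) = 1.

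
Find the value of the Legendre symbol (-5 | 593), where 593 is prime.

First reduce: -5 ≡ 588 (mod 593).
Pull out 2^2: since 593 ≡ 1 (mod 8), (2/593) = +1, so (2/593)^2 = +1.
Reciprocity: 147 ≡ 3 and 593 ≡ 1 (mod 4), so (147/593) = +(593/147).
Reduce top mod 147: now compute (5/147).
Reciprocity: 5 ≡ 1 and 147 ≡ 3 (mod 4), so (5/147) = +(147/5).
Reduce top mod 5: now compute (2/5).
Pull out 2: since 5 ≡ 5 (mod 8), (2/5) = -1.
Reached (1/5) = 1. Collecting the sign flips along the way, the symbol is -1.

-1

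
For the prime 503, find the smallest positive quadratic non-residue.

5

(2/503) = +1, so 2 is a residue.
(3/503) = +1, so 3 is a residue.
(4/503) = +1, so 4 is a residue.
(5/503) = −1, so 5 is the smallest positive non-residue mod 503.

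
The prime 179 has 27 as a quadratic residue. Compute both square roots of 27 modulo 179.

57, 122

Since 179 ≡ 3 (mod 4), a square root of 27 is 27^((179+1)/4) = 27^45 mod 179.
Repeated squaring: 27^2≡13, 27^4≡169, 27^8≡100, 27^16≡155, 27^32≡39 (mod 179).
27^45 = 27^(32+8+4+1) ≡ 57 (mod 179).
Check: 57² = 3249 ≡ 27 (mod 179). The two roots are 57 and 122.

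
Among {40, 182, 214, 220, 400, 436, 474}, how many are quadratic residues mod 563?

3

(40/563) = +1 → QR.
(182/563) = -1 → non-residue.
(214/563) = -1 → non-residue.
(220/563) = -1 → non-residue.
(400/563) = +1 → QR.
(436/563) = -1 → non-residue.
(474/563) = +1 → QR.
Total quadratic residues among the 7: 3.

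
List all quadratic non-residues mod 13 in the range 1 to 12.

2,5,6,7,8,11

Square k = 1,…,6 (k and 13−k give the same square):
1²=1, 2²=4, 3²=9, 4²≡3, 5²≡12, 6²≡10 (mod 13).
The residues are {1, 3, 4, 9, 10, 12}; the non-residues are the remaining 6 nonzero classes.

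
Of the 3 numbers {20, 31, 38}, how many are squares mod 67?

0

(20/67) = -1 → non-residue.
(31/67) = -1 → non-residue.
(38/67) = -1 → non-residue.
Total quadratic residues among the 3: 0.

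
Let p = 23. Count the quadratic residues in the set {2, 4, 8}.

3

(2/23) = +1 → QR.
(4/23) = +1 → QR.
(8/23) = +1 → QR.
Total quadratic residues among the 3: 3.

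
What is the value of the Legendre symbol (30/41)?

-1

Pull out 2: since 41 ≡ 1 (mod 8), (2/41) = +1.
Reciprocity: 15 ≡ 3 and 41 ≡ 1 (mod 4), so (15/41) = +(41/15).
Reduce top mod 15: now compute (11/15).
Reciprocity: 11 ≡ 3 and 15 ≡ 3 (mod 4), so (11/15) = −(15/11).
Reduce top mod 11: now compute (4/11).
Pull out 2^2: since 11 ≡ 3 (mod 8), (2/11) = -1, so (2/11)^2 = +1.
Reached (1/11) = 1. Collecting the sign flips along the way, the symbol is -1.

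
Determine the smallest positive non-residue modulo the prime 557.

(2/557) = −1, so 2 is the smallest positive non-residue mod 557.

2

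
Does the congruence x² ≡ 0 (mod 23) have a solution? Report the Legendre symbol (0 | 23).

Top reduces to 0: gcd > 1, so the symbol is 0.

0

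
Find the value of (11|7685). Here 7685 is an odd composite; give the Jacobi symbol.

-1

Reciprocity: 11 ≡ 3 and 7685 ≡ 1 (mod 4), so (11/7685) = +(7685/11).
Reduce top mod 11: now compute (7/11).
Reciprocity: 7 ≡ 3 and 11 ≡ 3 (mod 4), so (7/11) = −(11/7).
Reduce top mod 7: now compute (4/7).
Pull out 2^2: since 7 ≡ 7 (mod 8), (2/7) = +1, so (2/7)^2 = +1.
Reached (1/7) = 1. Collecting the sign flips along the way, the symbol is -1.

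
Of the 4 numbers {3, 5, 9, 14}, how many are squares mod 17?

(3/17) = -1 → non-residue.
(5/17) = -1 → non-residue.
(9/17) = +1 → QR.
(14/17) = -1 → non-residue.
Total quadratic residues among the 4: 1.

1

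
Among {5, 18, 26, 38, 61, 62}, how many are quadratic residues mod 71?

3

(5/71) = +1 → QR.
(18/71) = +1 → QR.
(26/71) = -1 → non-residue.
(38/71) = +1 → QR.
(61/71) = -1 → non-residue.
(62/71) = -1 → non-residue.
Total quadratic residues among the 6: 3.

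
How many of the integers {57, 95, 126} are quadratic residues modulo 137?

1

(57/137) = -1 → non-residue.
(95/137) = -1 → non-residue.
(126/137) = +1 → QR.
Total quadratic residues among the 3: 1.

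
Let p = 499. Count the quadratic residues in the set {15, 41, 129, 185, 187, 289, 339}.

3

(15/499) = -1 → non-residue.
(41/499) = -1 → non-residue.
(129/499) = -1 → non-residue.
(185/499) = -1 → non-residue.
(187/499) = +1 → QR.
(289/499) = +1 → QR.
(339/499) = +1 → QR.
Total quadratic residues among the 7: 3.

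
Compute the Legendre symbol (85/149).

1

Reciprocity: 85 ≡ 1 and 149 ≡ 1 (mod 4), so (85/149) = +(149/85).
Reduce top mod 85: now compute (64/85).
Pull out 2^6: since 85 ≡ 5 (mod 8), (2/85) = -1, so (2/85)^6 = +1.
Reached (1/85) = 1. Collecting the sign flips along the way, the symbol is +1.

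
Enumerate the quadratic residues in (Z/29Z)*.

1,4,5,6,7,9,13,16,20,22,23,24,25,28

Square k = 1,…,14 (k and 29−k give the same square):
1²=1, 2²=4, 3²=9, 4²=16, 5²=25, 6²≡7, 7²≡20, 8²≡6, 9²≡23, 10²≡13, 11²≡5, 12²≡28, 13²≡24, 14²≡22 (mod 29).
So the quadratic residues mod 29 are {1, 4, 5, 6, 7, 9, 13, 16, 20, 22, 23, 24, 25, 28}.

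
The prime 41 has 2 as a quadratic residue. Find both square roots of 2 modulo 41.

17, 24

41 ≡ 1 (mod 4), so we find a root by search.
Trying successive values, 17² = 289 ≡ 2 (mod 41). The other root is 41 − 17 = 24.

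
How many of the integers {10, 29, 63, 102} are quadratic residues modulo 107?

(10/107) = +1 → QR.
(29/107) = +1 → QR.
(63/107) = -1 → non-residue.
(102/107) = +1 → QR.
Total quadratic residues among the 4: 3.

3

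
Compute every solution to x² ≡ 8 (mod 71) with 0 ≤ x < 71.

24, 47

Since 71 ≡ 3 (mod 4), a square root of 8 is 8^((71+1)/4) = 8^18 mod 71.
Repeated squaring: 8^2≡64, 8^4≡49, 8^8≡58, 8^16≡27 (mod 71).
8^18 = 8^(16+2) ≡ 24 (mod 71).
Check: 24² = 576 ≡ 8 (mod 71). The two roots are 24 and 47.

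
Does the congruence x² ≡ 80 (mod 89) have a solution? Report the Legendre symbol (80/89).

1

Pull out 2^4: since 89 ≡ 1 (mod 8), (2/89) = +1, so (2/89)^4 = +1.
Reciprocity: 5 ≡ 1 and 89 ≡ 1 (mod 4), so (5/89) = +(89/5).
Reduce top mod 5: now compute (4/5).
Pull out 2^2: since 5 ≡ 5 (mod 8), (2/5) = -1, so (2/5)^2 = +1.
Reached (1/5) = 1. Collecting the sign flips along the way, the symbol is +1.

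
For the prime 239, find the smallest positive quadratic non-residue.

7

(2/239) = +1, so 2 is a residue.
(3/239) = +1, so 3 is a residue.
(4/239) = +1, so 4 is a residue.
(5/239) = +1, so 5 is a residue.
(6/239) = +1, so 6 is a residue.
(7/239) = −1, so 7 is the smallest positive non-residue mod 239.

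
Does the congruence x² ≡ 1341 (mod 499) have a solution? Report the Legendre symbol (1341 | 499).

-1

First reduce: 1341 ≡ 343 (mod 499).
Reciprocity: 343 ≡ 3 and 499 ≡ 3 (mod 4), so (343/499) = −(499/343).
Reduce top mod 343: now compute (156/343).
Pull out 2^2: since 343 ≡ 7 (mod 8), (2/343) = +1, so (2/343)^2 = +1.
Reciprocity: 39 ≡ 3 and 343 ≡ 3 (mod 4), so (39/343) = −(343/39).
Reduce top mod 39: now compute (31/39).
Reciprocity: 31 ≡ 3 and 39 ≡ 3 (mod 4), so (31/39) = −(39/31).
Reduce top mod 31: now compute (8/31).
Pull out 2^3: since 31 ≡ 7 (mod 8), (2/31) = +1, so (2/31)^3 = +1.
Reached (1/31) = 1. Collecting the sign flips along the way, the symbol is -1.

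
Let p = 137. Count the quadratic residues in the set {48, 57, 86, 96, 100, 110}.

(48/137) = -1 → non-residue.
(57/137) = -1 → non-residue.
(86/137) = -1 → non-residue.
(96/137) = -1 → non-residue.
(100/137) = +1 → QR.
(110/137) = -1 → non-residue.
Total quadratic residues among the 6: 1.

1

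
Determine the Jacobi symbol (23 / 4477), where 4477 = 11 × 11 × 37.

Reciprocity: 23 ≡ 3 and 4477 ≡ 1 (mod 4), so (23/4477) = +(4477/23).
Reduce top mod 23: now compute (15/23).
Reciprocity: 15 ≡ 3 and 23 ≡ 3 (mod 4), so (15/23) = −(23/15).
Reduce top mod 15: now compute (8/15).
Pull out 2^3: since 15 ≡ 7 (mod 8), (2/15) = +1, so (2/15)^3 = +1.
Reached (1/15) = 1. Collecting the sign flips along the way, the symbol is -1.

-1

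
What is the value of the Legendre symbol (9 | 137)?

1

Euler's criterion: (9/137) ≡ 9^68 (mod 137).
9^2 ≡ 81 (mod 137)
9^4 ≡ 122 (mod 137)
9^8 ≡ 88 (mod 137)
9^16 ≡ 72 (mod 137)
9^32 ≡ 115 (mod 137)
9^64 ≡ 73 (mod 137)
9^68 = 9^(64+4) ≡ 1 (mod 137).
Result is 1, so (9/137) = 1.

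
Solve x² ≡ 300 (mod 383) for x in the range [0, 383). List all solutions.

Since 383 ≡ 3 (mod 4), a square root of 300 is 300^((383+1)/4) = 300^96 mod 383.
Repeated squaring: 300^2≡378, 300^4≡25, 300^8≡242, 300^16≡348, 300^32≡76, 300^64≡31 (mod 383).
300^96 = 300^(64+32) ≡ 58 (mod 383).
Check: 58² = 3364 ≡ 300 (mod 383). The two roots are 58 and 325.

58, 325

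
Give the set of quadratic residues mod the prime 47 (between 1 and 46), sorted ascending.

Square k = 1,…,23 (k and 47−k give the same square):
1²=1, 2²=4, 3²=9, 4²=16, 5²=25, 6²=36, 7²≡2, 8²≡17, 9²≡34, 10²≡6, 11²≡27, 12²≡3, 13²≡28, 14²≡8, 15²≡37, 16²≡21, 17²≡7, 18²≡42, 19²≡32, 20²≡24, 21²≡18, 22²≡14, 23²≡12 (mod 47).
So the quadratic residues mod 47 are {1, 2, 3, 4, 6, 7, 8, 9, 12, 14, 16, 17, 18, 21, 24, 25, 27, 28, 32, 34, 36, 37, 42}.

1,2,3,4,6,7,8,9,12,14,16,17,18,21,24,25,27,28,32,34,36,37,42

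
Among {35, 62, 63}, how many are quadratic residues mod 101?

0

(35/101) = -1 → non-residue.
(62/101) = -1 → non-residue.
(63/101) = -1 → non-residue.
Total quadratic residues among the 3: 0.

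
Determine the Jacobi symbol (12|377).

Pull out 2^2: since 377 ≡ 1 (mod 8), (2/377) = +1, so (2/377)^2 = +1.
Reciprocity: 3 ≡ 3 and 377 ≡ 1 (mod 4), so (3/377) = +(377/3).
Reduce top mod 3: now compute (2/3).
Pull out 2: since 3 ≡ 3 (mod 8), (2/3) = -1.
Reached (1/3) = 1. Collecting the sign flips along the way, the symbol is -1.

-1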